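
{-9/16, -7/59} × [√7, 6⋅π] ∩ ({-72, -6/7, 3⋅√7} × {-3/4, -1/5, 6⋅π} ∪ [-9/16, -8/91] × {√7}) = {-9/16, -7/59} × {√7}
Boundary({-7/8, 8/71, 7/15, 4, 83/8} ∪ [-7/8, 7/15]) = {-7/8, 7/15, 4, 83/8}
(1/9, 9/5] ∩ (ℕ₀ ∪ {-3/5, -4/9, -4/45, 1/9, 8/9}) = {8/9} ∪ {1}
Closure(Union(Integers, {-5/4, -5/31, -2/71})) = Union({-5/4, -5/31, -2/71}, Integers)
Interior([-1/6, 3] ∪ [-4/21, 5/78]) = (-4/21, 3)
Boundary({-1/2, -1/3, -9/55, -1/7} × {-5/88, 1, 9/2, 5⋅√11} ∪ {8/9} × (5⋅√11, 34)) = ({8/9} × [5⋅√11, 34]) ∪ ({-1/2, -1/3, -9/55, -1/7} × {-5/88, 1, 9/2, 5⋅√11})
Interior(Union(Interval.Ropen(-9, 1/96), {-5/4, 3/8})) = Interval.open(-9, 1/96)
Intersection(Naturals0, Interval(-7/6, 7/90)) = Range(0, 1, 1)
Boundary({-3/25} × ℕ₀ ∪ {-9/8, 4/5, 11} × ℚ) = ({-3/25} × ℕ₀) ∪ ({-9/8, 4/5, 11} × ℝ)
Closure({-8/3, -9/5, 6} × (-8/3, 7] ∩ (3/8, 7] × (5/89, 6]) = {6} × [5/89, 6]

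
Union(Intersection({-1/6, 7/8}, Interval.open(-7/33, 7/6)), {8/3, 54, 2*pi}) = {-1/6, 7/8, 8/3, 54, 2*pi}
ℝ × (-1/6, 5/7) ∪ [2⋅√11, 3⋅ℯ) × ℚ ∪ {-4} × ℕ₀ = ({-4} × ℕ₀) ∪ (ℝ × (-1/6, 5/7)) ∪ ([2⋅√11, 3⋅ℯ) × ℚ)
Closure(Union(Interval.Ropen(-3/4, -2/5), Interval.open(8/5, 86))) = Union(Interval(-3/4, -2/5), Interval(8/5, 86))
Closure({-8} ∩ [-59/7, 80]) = {-8}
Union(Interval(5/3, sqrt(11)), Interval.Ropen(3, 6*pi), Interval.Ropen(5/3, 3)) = Interval.Ropen(5/3, 6*pi)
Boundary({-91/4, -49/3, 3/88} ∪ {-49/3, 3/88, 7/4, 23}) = {-91/4, -49/3, 3/88, 7/4, 23}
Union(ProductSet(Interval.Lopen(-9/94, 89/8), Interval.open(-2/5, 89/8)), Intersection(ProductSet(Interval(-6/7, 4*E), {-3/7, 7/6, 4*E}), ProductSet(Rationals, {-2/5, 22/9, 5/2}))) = ProductSet(Interval.Lopen(-9/94, 89/8), Interval.open(-2/5, 89/8))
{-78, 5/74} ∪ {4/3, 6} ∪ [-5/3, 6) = {-78} ∪ [-5/3, 6]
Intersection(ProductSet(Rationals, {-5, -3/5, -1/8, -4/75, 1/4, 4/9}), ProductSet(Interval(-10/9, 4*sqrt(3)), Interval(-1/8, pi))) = ProductSet(Intersection(Interval(-10/9, 4*sqrt(3)), Rationals), {-1/8, -4/75, 1/4, 4/9})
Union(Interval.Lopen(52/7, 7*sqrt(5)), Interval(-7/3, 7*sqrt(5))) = Interval(-7/3, 7*sqrt(5))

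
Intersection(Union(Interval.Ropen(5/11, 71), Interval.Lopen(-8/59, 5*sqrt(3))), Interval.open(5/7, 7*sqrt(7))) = Interval.open(5/7, 7*sqrt(7))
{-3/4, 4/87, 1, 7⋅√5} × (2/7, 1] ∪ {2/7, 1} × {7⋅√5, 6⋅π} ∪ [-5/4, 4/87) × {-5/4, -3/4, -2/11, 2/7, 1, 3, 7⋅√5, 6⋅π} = ({2/7, 1} × {7⋅√5, 6⋅π}) ∪ ({-3/4, 4/87, 1, 7⋅√5} × (2/7, 1]) ∪ ([-5/4, 4/87) × {-5/4, -3/4, -2/11, 2/7, 1, 3, 7⋅√5, 6⋅π})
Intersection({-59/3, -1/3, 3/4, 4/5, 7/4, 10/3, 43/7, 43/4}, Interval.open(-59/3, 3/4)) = {-1/3}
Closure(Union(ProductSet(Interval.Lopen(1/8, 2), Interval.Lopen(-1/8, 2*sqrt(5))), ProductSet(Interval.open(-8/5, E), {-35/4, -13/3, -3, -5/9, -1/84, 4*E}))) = Union(ProductSet({1/8, 2}, Interval(-1/8, 2*sqrt(5))), ProductSet(Interval(-8/5, E), {-35/4, -13/3, -3, -5/9, -1/84, 4*E}), ProductSet(Interval(1/8, 2), {-1/8, 2*sqrt(5)}), ProductSet(Interval.Lopen(1/8, 2), Interval.Lopen(-1/8, 2*sqrt(5))))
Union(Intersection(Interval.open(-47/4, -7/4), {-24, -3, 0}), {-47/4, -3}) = {-47/4, -3}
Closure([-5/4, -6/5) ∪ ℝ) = (-∞, ∞)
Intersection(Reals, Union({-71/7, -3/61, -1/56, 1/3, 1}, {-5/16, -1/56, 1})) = {-71/7, -5/16, -3/61, -1/56, 1/3, 1}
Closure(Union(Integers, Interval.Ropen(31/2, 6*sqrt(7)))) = Union(Integers, Interval(31/2, 6*sqrt(7)))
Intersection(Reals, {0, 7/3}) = {0, 7/3}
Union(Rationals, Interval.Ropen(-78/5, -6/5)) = Union(Interval(-78/5, -6/5), Rationals)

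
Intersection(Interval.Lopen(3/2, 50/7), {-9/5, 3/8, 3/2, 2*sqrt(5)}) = {2*sqrt(5)}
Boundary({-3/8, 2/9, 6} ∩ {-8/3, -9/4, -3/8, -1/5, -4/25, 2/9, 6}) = {-3/8, 2/9, 6}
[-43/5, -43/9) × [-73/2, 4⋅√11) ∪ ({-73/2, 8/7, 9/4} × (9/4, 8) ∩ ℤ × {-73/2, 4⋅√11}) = [-43/5, -43/9) × [-73/2, 4⋅√11)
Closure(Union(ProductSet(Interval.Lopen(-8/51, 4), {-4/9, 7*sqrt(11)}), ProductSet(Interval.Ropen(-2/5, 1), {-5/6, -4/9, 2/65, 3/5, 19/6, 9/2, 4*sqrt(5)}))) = Union(ProductSet(Interval(-2/5, 1), {-5/6, -4/9, 2/65, 3/5, 19/6, 9/2, 4*sqrt(5)}), ProductSet(Interval(-8/51, 4), {-4/9, 7*sqrt(11)}))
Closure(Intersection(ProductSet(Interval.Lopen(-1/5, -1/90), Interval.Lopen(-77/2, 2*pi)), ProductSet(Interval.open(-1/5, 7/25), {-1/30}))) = ProductSet(Interval(-1/5, -1/90), {-1/30})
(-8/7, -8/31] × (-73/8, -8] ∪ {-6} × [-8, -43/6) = ({-6} × [-8, -43/6)) ∪ ((-8/7, -8/31] × (-73/8, -8])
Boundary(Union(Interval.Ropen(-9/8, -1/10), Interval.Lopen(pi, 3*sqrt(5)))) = {-9/8, -1/10, 3*sqrt(5), pi}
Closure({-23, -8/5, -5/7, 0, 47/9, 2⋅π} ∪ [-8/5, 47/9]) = {-23, 2⋅π} ∪ [-8/5, 47/9]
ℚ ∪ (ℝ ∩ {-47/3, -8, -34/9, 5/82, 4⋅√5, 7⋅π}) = ℚ ∪ {4⋅√5, 7⋅π}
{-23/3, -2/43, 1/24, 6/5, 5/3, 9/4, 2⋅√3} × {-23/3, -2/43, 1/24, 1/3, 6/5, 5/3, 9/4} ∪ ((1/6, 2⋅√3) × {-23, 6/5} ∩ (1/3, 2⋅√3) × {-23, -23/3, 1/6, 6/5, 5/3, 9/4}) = ((1/3, 2⋅√3) × {-23, 6/5}) ∪ ({-23/3, -2/43, 1/24, 6/5, 5/3, 9/4, 2⋅√3} × {-23/3, -2/43, 1/24, 1/3, 6/5, 5/3, 9/4})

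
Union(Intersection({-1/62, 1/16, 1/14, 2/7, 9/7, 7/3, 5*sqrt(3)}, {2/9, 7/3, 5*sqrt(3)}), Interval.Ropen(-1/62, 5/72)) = Union({7/3, 5*sqrt(3)}, Interval.Ropen(-1/62, 5/72))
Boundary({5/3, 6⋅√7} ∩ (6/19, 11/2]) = {5/3}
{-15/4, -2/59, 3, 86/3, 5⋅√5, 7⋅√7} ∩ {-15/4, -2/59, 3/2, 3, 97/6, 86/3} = {-15/4, -2/59, 3, 86/3}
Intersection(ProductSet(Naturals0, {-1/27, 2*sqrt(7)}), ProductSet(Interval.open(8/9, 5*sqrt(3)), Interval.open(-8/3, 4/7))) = ProductSet(Range(1, 9, 1), {-1/27})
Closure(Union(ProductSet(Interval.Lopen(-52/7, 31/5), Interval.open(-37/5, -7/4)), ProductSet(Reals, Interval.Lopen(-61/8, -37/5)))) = Union(ProductSet({-52/7, 31/5}, Interval(-37/5, -7/4)), ProductSet(Interval(-52/7, 31/5), {-37/5, -7/4}), ProductSet(Interval.Lopen(-52/7, 31/5), Interval.open(-37/5, -7/4)), ProductSet(Reals, Interval(-61/8, -37/5)))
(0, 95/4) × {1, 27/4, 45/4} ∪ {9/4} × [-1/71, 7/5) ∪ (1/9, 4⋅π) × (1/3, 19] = ({9/4} × [-1/71, 7/5)) ∪ ((0, 95/4) × {1, 27/4, 45/4}) ∪ ((1/9, 4⋅π) × (1/3, 19])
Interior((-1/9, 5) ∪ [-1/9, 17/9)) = (-1/9, 5)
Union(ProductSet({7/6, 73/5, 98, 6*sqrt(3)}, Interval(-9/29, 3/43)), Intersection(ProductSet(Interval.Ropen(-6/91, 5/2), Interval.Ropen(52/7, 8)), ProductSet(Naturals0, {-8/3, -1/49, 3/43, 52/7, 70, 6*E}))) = Union(ProductSet({7/6, 73/5, 98, 6*sqrt(3)}, Interval(-9/29, 3/43)), ProductSet(Range(0, 3, 1), {52/7}))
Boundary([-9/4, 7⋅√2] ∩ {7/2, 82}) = {7/2}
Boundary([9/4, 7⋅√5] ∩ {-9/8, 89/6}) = {89/6}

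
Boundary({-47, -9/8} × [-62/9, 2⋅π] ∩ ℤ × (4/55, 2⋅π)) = {-47} × [4/55, 2⋅π]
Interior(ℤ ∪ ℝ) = ℝ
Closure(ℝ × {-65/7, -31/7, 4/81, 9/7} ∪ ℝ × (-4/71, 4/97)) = ℝ × ({-65/7, -31/7, 4/81, 9/7} ∪ [-4/71, 4/97])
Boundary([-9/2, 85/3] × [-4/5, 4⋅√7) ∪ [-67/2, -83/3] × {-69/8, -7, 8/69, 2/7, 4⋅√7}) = ({-9/2, 85/3} × [-4/5, 4⋅√7]) ∪ ([-9/2, 85/3] × {-4/5, 4⋅√7}) ∪ ([-67/2, -83/3] × {-69/8, -7, 8/69, 2/7, 4⋅√7})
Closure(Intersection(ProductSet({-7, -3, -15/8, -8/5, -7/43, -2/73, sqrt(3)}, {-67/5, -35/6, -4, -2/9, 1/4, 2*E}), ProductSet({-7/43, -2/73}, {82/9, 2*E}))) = ProductSet({-7/43, -2/73}, {2*E})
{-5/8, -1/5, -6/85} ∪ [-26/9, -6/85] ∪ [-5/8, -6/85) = [-26/9, -6/85]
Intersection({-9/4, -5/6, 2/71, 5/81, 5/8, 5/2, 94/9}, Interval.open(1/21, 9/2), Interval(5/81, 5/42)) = {5/81}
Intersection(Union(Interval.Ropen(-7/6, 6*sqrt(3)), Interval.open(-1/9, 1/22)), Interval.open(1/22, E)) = Interval.open(1/22, E)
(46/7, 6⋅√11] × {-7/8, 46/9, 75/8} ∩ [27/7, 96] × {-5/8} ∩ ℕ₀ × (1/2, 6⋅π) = ∅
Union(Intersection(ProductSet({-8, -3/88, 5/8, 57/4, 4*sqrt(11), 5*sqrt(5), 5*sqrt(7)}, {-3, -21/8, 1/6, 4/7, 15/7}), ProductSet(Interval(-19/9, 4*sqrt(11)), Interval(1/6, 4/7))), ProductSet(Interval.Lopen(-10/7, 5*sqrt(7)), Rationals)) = Union(ProductSet({-3/88, 5/8, 4*sqrt(11), 5*sqrt(5), 5*sqrt(7)}, {1/6, 4/7}), ProductSet(Interval.Lopen(-10/7, 5*sqrt(7)), Rationals))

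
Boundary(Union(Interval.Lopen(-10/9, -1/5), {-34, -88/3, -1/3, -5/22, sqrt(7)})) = {-34, -88/3, -10/9, -1/5, sqrt(7)}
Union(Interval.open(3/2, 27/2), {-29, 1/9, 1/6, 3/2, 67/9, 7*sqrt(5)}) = Union({-29, 1/9, 1/6, 7*sqrt(5)}, Interval.Ropen(3/2, 27/2))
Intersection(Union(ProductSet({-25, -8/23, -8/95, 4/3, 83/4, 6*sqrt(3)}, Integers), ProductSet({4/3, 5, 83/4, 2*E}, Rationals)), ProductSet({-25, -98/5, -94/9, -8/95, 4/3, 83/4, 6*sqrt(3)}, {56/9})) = ProductSet({4/3, 83/4}, {56/9})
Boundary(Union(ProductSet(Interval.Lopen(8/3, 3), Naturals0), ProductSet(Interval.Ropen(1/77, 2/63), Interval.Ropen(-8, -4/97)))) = Union(ProductSet({1/77, 2/63}, Interval(-8, -4/97)), ProductSet(Interval(1/77, 2/63), {-8, -4/97}), ProductSet(Interval(8/3, 3), Union(Complement(Naturals0, Interval.open(-8, -4/97)), Naturals0)))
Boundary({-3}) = {-3}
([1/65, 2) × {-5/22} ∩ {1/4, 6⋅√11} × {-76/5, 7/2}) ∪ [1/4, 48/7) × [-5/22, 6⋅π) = [1/4, 48/7) × [-5/22, 6⋅π)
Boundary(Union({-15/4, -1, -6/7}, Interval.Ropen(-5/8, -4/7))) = {-15/4, -1, -6/7, -5/8, -4/7}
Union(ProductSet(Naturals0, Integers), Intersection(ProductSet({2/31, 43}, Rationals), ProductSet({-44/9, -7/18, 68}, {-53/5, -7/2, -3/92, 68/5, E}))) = ProductSet(Naturals0, Integers)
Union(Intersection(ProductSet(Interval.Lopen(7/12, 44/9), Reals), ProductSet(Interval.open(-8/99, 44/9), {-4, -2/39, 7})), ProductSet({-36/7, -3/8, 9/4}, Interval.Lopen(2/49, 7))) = Union(ProductSet({-36/7, -3/8, 9/4}, Interval.Lopen(2/49, 7)), ProductSet(Interval.open(7/12, 44/9), {-4, -2/39, 7}))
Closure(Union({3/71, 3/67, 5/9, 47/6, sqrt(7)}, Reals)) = Reals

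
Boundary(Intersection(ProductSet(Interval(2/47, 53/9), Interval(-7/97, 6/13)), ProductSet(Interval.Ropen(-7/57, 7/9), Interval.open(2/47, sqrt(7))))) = Union(ProductSet({2/47, 7/9}, Interval(2/47, 6/13)), ProductSet(Interval(2/47, 7/9), {2/47, 6/13}))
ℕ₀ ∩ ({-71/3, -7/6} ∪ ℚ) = ℕ₀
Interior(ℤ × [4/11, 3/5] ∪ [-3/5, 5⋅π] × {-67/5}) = ∅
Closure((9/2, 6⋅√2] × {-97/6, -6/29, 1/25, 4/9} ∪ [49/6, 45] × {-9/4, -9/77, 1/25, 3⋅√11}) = ([9/2, 6⋅√2] × {-97/6, -6/29, 1/25, 4/9}) ∪ ([49/6, 45] × {-9/4, -9/77, 1/25, 3⋅√11})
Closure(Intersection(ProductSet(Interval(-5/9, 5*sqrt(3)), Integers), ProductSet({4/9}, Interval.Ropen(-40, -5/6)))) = ProductSet({4/9}, Range(-40, 0, 1))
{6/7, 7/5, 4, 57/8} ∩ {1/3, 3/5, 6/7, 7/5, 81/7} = {6/7, 7/5}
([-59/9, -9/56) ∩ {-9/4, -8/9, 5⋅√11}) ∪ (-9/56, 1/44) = {-9/4, -8/9} ∪ (-9/56, 1/44)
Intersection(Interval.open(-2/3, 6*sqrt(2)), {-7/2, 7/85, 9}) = {7/85}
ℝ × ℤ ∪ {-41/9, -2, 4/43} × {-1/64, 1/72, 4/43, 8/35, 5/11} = (ℝ × ℤ) ∪ ({-41/9, -2, 4/43} × {-1/64, 1/72, 4/43, 8/35, 5/11})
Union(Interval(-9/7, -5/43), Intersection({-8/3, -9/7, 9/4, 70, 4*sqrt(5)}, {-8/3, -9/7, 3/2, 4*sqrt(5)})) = Union({-8/3, 4*sqrt(5)}, Interval(-9/7, -5/43))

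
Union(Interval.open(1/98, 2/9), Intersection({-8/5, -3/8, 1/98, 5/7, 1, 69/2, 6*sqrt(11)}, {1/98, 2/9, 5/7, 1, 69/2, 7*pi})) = Union({5/7, 1, 69/2}, Interval.Ropen(1/98, 2/9))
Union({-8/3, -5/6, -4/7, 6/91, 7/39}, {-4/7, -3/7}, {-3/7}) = {-8/3, -5/6, -4/7, -3/7, 6/91, 7/39}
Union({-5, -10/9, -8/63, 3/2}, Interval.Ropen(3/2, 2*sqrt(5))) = Union({-5, -10/9, -8/63}, Interval.Ropen(3/2, 2*sqrt(5)))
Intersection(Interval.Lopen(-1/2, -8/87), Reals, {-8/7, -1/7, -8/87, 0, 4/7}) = {-1/7, -8/87}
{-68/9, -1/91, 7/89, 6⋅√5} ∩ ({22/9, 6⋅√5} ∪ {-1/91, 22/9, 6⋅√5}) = {-1/91, 6⋅√5}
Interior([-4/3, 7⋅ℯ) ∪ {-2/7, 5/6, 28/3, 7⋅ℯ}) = (-4/3, 7⋅ℯ)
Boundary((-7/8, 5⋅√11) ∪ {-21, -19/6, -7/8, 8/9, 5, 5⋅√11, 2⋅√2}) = {-21, -19/6, -7/8, 5⋅√11}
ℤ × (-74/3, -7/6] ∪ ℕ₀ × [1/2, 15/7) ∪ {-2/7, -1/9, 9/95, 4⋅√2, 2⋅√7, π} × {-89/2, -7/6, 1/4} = (ℤ × (-74/3, -7/6]) ∪ (ℕ₀ × [1/2, 15/7)) ∪ ({-2/7, -1/9, 9/95, 4⋅√2, 2⋅√7, π} × {-89/2, -7/6, 1/4})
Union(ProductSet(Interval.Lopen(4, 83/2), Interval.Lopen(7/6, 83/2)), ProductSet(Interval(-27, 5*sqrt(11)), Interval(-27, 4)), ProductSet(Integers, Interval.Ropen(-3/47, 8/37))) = Union(ProductSet(Integers, Interval.Ropen(-3/47, 8/37)), ProductSet(Interval(-27, 5*sqrt(11)), Interval(-27, 4)), ProductSet(Interval.Lopen(4, 83/2), Interval.Lopen(7/6, 83/2)))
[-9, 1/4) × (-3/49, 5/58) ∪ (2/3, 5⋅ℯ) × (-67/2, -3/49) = ([-9, 1/4) × (-3/49, 5/58)) ∪ ((2/3, 5⋅ℯ) × (-67/2, -3/49))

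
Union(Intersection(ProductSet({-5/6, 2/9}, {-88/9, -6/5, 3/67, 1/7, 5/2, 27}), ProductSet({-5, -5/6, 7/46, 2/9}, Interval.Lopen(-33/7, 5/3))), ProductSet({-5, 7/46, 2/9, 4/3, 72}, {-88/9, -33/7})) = Union(ProductSet({-5/6, 2/9}, {-6/5, 3/67, 1/7}), ProductSet({-5, 7/46, 2/9, 4/3, 72}, {-88/9, -33/7}))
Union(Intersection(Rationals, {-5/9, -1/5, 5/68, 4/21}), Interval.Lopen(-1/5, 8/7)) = Union({-5/9}, Interval(-1/5, 8/7))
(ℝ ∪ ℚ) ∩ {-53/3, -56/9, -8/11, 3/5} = {-53/3, -56/9, -8/11, 3/5}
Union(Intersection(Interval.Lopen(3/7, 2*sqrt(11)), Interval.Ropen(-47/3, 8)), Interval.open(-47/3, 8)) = Interval.open(-47/3, 8)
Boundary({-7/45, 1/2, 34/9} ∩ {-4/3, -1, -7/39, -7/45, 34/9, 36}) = {-7/45, 34/9}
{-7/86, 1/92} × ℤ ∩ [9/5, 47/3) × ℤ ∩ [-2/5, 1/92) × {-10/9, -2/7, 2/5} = ∅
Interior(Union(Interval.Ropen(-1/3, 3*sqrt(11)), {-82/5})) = Interval.open(-1/3, 3*sqrt(11))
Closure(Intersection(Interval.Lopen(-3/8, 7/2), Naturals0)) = Range(0, 4, 1)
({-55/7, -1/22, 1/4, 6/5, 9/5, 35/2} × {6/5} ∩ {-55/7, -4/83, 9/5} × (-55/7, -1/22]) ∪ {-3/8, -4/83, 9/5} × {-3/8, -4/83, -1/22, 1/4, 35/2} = {-3/8, -4/83, 9/5} × {-3/8, -4/83, -1/22, 1/4, 35/2}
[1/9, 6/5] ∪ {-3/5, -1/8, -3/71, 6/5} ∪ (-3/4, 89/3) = (-3/4, 89/3)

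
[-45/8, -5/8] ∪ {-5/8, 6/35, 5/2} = [-45/8, -5/8] ∪ {6/35, 5/2}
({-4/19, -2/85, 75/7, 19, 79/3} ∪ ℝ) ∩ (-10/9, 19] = (-10/9, 19]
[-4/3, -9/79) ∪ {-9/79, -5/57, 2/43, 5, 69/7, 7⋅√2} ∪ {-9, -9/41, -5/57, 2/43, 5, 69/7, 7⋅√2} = {-9, -5/57, 2/43, 5, 69/7, 7⋅√2} ∪ [-4/3, -9/79]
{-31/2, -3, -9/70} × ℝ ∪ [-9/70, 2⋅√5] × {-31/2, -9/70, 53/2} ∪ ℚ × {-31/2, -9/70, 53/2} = ({-31/2, -3, -9/70} × ℝ) ∪ ((ℚ ∪ [-9/70, 2⋅√5]) × {-31/2, -9/70, 53/2})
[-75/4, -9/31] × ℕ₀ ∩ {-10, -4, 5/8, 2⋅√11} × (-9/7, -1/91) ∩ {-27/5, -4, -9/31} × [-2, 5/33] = ∅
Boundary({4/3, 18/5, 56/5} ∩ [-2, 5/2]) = {4/3}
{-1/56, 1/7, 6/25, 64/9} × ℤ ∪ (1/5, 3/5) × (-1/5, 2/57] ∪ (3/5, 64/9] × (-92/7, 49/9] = ({-1/56, 1/7, 6/25, 64/9} × ℤ) ∪ ((1/5, 3/5) × (-1/5, 2/57]) ∪ ((3/5, 64/9] × (-92/7, 49/9])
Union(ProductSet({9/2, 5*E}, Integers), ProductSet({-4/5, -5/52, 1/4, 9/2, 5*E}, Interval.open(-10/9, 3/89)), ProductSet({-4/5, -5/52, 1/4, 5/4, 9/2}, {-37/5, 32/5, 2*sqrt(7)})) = Union(ProductSet({9/2, 5*E}, Integers), ProductSet({-4/5, -5/52, 1/4, 5/4, 9/2}, {-37/5, 32/5, 2*sqrt(7)}), ProductSet({-4/5, -5/52, 1/4, 9/2, 5*E}, Interval.open(-10/9, 3/89)))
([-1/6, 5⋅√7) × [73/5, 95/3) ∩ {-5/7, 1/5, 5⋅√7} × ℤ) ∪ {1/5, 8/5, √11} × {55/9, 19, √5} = ({1/5} × {15, 16, …, 31}) ∪ ({1/5, 8/5, √11} × {55/9, 19, √5})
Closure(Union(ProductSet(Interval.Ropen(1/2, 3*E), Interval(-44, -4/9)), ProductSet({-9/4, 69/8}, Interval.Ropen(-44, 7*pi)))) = Union(ProductSet({-9/4, 69/8}, Interval(-44, 7*pi)), ProductSet(Interval(1/2, 3*E), Interval(-44, -4/9)))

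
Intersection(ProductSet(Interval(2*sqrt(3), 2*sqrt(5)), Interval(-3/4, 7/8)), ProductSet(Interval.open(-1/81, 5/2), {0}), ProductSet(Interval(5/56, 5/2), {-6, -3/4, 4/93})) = EmptySet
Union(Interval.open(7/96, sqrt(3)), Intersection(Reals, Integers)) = Union(Integers, Interval.open(7/96, sqrt(3)))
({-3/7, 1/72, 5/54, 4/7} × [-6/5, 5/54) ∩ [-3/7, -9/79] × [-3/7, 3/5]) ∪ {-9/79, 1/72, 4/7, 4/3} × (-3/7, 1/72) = ({-3/7} × [-3/7, 5/54)) ∪ ({-9/79, 1/72, 4/7, 4/3} × (-3/7, 1/72))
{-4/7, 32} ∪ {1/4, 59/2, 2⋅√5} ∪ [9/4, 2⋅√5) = {-4/7, 1/4, 59/2, 32} ∪ [9/4, 2⋅√5]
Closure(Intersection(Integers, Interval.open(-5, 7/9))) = Range(-4, 1, 1)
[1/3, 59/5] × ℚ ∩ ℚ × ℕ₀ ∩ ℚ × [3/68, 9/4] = (ℚ ∩ [1/3, 59/5]) × {1, 2}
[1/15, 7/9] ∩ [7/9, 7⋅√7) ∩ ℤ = ∅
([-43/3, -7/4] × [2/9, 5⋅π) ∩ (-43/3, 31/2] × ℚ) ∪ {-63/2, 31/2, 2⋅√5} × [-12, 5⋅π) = ((-43/3, -7/4] × (ℚ ∩ [2/9, 5⋅π))) ∪ ({-63/2, 31/2, 2⋅√5} × [-12, 5⋅π))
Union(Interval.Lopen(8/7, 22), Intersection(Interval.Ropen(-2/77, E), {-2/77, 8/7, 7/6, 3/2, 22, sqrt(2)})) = Union({-2/77}, Interval(8/7, 22))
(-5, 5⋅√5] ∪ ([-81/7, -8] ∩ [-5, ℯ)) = (-5, 5⋅√5]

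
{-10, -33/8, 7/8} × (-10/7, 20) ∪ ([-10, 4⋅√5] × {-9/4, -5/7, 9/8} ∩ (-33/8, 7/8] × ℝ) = ({-10, -33/8, 7/8} × (-10/7, 20)) ∪ ((-33/8, 7/8] × {-9/4, -5/7, 9/8})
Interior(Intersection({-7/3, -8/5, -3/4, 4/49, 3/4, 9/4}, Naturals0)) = EmptySet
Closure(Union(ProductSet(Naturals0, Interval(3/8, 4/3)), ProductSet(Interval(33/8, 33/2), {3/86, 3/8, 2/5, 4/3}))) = Union(ProductSet(Interval(33/8, 33/2), {3/86, 3/8, 2/5, 4/3}), ProductSet(Naturals0, Interval(3/8, 4/3)))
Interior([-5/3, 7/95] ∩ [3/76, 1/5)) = (3/76, 7/95)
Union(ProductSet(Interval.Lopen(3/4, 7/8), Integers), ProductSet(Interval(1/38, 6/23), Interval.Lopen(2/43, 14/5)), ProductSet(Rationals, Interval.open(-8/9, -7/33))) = Union(ProductSet(Interval(1/38, 6/23), Interval.Lopen(2/43, 14/5)), ProductSet(Interval.Lopen(3/4, 7/8), Integers), ProductSet(Rationals, Interval.open(-8/9, -7/33)))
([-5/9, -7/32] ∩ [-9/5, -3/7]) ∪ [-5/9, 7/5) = [-5/9, 7/5)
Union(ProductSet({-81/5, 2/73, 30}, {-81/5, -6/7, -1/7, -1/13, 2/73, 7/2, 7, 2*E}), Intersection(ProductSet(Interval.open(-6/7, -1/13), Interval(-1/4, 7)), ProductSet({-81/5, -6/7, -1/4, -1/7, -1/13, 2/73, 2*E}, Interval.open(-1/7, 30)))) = Union(ProductSet({-1/4, -1/7}, Interval.Lopen(-1/7, 7)), ProductSet({-81/5, 2/73, 30}, {-81/5, -6/7, -1/7, -1/13, 2/73, 7/2, 7, 2*E}))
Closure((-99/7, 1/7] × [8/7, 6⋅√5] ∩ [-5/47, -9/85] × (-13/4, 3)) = [-5/47, -9/85] × [8/7, 3]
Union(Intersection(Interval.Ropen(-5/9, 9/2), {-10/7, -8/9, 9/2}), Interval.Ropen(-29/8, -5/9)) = Interval.Ropen(-29/8, -5/9)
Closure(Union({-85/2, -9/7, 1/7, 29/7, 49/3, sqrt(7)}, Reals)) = Reals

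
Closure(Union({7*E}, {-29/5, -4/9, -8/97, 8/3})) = {-29/5, -4/9, -8/97, 8/3, 7*E}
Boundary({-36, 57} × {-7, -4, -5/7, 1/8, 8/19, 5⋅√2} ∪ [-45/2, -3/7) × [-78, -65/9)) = ({-45/2, -3/7} × [-78, -65/9]) ∪ ([-45/2, -3/7] × {-78, -65/9}) ∪ ({-36, 57} × {-7, -4, -5/7, 1/8, 8/19, 5⋅√2})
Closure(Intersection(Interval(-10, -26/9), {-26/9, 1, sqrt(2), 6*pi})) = {-26/9}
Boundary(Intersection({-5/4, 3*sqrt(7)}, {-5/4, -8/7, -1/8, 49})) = {-5/4}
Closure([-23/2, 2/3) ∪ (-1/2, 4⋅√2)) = [-23/2, 4⋅√2]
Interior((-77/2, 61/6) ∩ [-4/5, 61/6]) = (-4/5, 61/6)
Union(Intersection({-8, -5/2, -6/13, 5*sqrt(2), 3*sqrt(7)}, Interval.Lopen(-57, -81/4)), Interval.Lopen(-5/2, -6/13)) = Interval.Lopen(-5/2, -6/13)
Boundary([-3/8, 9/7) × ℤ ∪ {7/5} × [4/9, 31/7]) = ([-3/8, 9/7] × ℤ) ∪ ({7/5} × [4/9, 31/7])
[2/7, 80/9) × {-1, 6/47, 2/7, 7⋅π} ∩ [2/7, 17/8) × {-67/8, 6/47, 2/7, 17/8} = [2/7, 17/8) × {6/47, 2/7}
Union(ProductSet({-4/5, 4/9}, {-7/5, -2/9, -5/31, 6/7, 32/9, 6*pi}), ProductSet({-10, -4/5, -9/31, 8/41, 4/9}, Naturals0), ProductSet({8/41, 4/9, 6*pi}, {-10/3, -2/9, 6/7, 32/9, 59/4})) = Union(ProductSet({-4/5, 4/9}, {-7/5, -2/9, -5/31, 6/7, 32/9, 6*pi}), ProductSet({8/41, 4/9, 6*pi}, {-10/3, -2/9, 6/7, 32/9, 59/4}), ProductSet({-10, -4/5, -9/31, 8/41, 4/9}, Naturals0))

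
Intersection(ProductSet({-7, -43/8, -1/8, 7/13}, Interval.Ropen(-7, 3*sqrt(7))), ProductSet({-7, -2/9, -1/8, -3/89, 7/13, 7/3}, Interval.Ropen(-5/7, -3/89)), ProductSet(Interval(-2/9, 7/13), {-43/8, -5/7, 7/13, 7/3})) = ProductSet({-1/8, 7/13}, {-5/7})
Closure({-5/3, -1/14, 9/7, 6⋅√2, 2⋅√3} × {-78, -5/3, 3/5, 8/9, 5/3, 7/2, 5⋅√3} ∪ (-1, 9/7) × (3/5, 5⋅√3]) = ({-1, 9/7} × [3/5, 5⋅√3]) ∪ ([-1, 9/7] × {3/5, 5⋅√3}) ∪ ((-1, 9/7) × (3/5, 5⋅√3]) ∪ ({-5/3, -1/14, 9/7, 6⋅√2, 2⋅√3} × {-78, -5/3, 3/5, 8/9, 5/3, 7/2, 5⋅√3})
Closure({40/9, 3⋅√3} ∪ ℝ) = ℝ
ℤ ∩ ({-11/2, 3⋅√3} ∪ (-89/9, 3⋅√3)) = {-9, -8, …, 5}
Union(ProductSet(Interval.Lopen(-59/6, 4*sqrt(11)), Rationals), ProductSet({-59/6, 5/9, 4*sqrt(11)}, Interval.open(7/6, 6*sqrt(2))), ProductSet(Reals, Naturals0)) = Union(ProductSet({-59/6, 5/9, 4*sqrt(11)}, Interval.open(7/6, 6*sqrt(2))), ProductSet(Interval.Lopen(-59/6, 4*sqrt(11)), Rationals), ProductSet(Reals, Naturals0))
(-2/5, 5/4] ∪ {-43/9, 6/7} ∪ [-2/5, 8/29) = {-43/9} ∪ [-2/5, 5/4]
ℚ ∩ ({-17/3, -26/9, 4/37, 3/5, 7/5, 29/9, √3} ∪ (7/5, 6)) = {-17/3, -26/9, 4/37, 3/5} ∪ (ℚ ∩ [7/5, 6))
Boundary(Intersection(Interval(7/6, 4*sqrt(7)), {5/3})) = {5/3}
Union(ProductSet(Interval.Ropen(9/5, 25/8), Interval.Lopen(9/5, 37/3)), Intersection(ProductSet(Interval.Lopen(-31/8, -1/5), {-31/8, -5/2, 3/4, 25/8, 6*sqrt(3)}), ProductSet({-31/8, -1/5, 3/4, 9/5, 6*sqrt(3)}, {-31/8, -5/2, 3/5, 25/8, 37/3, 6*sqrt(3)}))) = Union(ProductSet({-1/5}, {-31/8, -5/2, 25/8, 6*sqrt(3)}), ProductSet(Interval.Ropen(9/5, 25/8), Interval.Lopen(9/5, 37/3)))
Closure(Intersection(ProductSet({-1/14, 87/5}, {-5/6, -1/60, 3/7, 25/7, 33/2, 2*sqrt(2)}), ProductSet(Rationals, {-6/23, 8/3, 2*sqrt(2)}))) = ProductSet({-1/14, 87/5}, {2*sqrt(2)})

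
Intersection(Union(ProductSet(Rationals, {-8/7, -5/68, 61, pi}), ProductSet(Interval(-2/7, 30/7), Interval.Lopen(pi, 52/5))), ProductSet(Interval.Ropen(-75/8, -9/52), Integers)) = Union(ProductSet(Intersection(Interval.Ropen(-75/8, -9/52), Rationals), {61}), ProductSet(Interval.Ropen(-2/7, -9/52), Range(4, 11, 1)))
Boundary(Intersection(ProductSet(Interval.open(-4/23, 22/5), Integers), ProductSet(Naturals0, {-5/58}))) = EmptySet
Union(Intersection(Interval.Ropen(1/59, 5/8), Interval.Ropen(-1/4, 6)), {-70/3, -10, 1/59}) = Union({-70/3, -10}, Interval.Ropen(1/59, 5/8))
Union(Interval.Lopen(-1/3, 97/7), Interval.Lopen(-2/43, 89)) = Interval.Lopen(-1/3, 89)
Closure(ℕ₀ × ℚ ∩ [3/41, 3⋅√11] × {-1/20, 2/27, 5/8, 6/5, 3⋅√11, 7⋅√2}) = {1, 2, …, 9} × {-1/20, 2/27, 5/8, 6/5}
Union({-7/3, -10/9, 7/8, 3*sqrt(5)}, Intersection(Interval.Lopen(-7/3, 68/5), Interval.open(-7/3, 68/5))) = Interval.Ropen(-7/3, 68/5)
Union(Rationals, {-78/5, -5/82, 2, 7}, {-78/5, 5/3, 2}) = Rationals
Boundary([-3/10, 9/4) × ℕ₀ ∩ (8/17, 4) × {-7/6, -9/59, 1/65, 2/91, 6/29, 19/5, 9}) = [8/17, 9/4] × {9}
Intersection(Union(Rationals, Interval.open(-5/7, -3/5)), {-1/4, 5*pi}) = {-1/4}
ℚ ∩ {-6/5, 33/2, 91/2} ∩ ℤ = ∅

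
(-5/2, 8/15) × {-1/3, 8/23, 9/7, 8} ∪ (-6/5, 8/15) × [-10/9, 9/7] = ((-5/2, 8/15) × {-1/3, 8/23, 9/7, 8}) ∪ ((-6/5, 8/15) × [-10/9, 9/7])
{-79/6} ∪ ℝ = ℝ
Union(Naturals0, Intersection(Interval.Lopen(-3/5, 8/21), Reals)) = Union(Interval.Lopen(-3/5, 8/21), Naturals0)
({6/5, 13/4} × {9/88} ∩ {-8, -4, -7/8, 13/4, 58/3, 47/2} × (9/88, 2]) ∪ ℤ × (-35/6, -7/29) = ℤ × (-35/6, -7/29)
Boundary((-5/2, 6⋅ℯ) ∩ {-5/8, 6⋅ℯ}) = {-5/8}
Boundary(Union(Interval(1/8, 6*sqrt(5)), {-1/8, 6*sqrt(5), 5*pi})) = {-1/8, 1/8, 6*sqrt(5), 5*pi}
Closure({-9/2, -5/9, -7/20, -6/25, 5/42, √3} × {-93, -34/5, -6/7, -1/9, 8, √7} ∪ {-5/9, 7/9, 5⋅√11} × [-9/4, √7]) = ({-5/9, 7/9, 5⋅√11} × [-9/4, √7]) ∪ ({-9/2, -5/9, -7/20, -6/25, 5/42, √3} × {-93, -34/5, -6/7, -1/9, 8, √7})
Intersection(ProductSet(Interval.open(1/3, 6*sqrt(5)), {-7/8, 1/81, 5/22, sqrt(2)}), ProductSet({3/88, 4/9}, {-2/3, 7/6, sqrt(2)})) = ProductSet({4/9}, {sqrt(2)})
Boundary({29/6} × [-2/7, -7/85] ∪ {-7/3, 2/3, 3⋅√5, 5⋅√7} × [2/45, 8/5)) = ({29/6} × [-2/7, -7/85]) ∪ ({-7/3, 2/3, 3⋅√5, 5⋅√7} × [2/45, 8/5])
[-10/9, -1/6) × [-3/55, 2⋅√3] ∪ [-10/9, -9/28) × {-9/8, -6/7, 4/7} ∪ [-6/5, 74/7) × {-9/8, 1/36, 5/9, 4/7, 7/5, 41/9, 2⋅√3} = ([-10/9, -9/28) × {-9/8, -6/7, 4/7}) ∪ ([-10/9, -1/6) × [-3/55, 2⋅√3]) ∪ ([-6/5, 74/7) × {-9/8, 1/36, 5/9, 4/7, 7/5, 41/9, 2⋅√3})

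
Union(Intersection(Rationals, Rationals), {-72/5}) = Rationals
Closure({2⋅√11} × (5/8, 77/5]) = {2⋅√11} × [5/8, 77/5]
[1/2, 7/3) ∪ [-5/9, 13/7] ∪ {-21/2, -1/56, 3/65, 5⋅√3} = {-21/2, 5⋅√3} ∪ [-5/9, 7/3)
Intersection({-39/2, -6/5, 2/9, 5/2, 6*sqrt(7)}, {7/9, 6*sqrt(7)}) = {6*sqrt(7)}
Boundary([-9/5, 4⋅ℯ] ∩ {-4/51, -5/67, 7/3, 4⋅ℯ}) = {-4/51, -5/67, 7/3, 4⋅ℯ}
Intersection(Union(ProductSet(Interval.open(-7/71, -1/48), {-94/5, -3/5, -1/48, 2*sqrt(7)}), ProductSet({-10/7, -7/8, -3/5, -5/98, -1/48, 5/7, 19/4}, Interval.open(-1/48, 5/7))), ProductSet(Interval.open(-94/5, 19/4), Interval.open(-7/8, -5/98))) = ProductSet(Interval.open(-7/71, -1/48), {-3/5})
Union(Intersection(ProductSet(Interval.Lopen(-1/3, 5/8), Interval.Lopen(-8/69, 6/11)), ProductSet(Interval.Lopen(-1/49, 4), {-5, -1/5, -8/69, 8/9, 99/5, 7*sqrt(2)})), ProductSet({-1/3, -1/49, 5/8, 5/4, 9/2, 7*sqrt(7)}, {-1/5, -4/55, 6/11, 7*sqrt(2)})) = ProductSet({-1/3, -1/49, 5/8, 5/4, 9/2, 7*sqrt(7)}, {-1/5, -4/55, 6/11, 7*sqrt(2)})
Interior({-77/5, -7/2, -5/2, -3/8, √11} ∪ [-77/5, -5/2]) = (-77/5, -5/2)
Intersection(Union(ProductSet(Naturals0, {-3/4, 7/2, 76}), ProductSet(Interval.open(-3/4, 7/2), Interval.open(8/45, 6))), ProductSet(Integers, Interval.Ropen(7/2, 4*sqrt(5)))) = Union(ProductSet(Naturals0, {7/2}), ProductSet(Range(0, 4, 1), Interval.Ropen(7/2, 6)))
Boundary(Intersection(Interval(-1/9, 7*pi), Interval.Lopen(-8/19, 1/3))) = {-1/9, 1/3}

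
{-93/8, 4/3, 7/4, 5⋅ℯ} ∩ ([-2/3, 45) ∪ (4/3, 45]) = {4/3, 7/4, 5⋅ℯ}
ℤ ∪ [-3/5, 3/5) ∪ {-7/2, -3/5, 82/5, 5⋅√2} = ℤ ∪ {-7/2, 82/5, 5⋅√2} ∪ [-3/5, 3/5)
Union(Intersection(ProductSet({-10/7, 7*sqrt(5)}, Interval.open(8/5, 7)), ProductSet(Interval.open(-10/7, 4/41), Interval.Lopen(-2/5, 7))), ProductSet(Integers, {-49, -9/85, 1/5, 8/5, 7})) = ProductSet(Integers, {-49, -9/85, 1/5, 8/5, 7})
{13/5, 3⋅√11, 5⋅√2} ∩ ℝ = {13/5, 3⋅√11, 5⋅√2}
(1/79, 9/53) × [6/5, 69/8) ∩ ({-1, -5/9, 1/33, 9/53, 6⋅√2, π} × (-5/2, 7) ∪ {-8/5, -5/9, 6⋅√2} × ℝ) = {1/33} × [6/5, 7)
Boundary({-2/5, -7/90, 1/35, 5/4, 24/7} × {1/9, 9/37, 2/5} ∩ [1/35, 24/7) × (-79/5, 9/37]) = {1/35, 5/4} × {1/9, 9/37}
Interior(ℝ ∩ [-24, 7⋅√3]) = (-24, 7⋅√3)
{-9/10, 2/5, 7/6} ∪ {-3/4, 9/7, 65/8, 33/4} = {-9/10, -3/4, 2/5, 7/6, 9/7, 65/8, 33/4}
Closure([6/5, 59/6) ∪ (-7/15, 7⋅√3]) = [-7/15, 7⋅√3]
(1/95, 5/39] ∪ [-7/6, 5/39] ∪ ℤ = ℤ ∪ [-7/6, 5/39]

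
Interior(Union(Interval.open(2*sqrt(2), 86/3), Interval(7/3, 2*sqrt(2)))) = Interval.open(7/3, 86/3)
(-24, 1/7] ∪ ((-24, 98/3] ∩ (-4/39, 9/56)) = (-24, 9/56)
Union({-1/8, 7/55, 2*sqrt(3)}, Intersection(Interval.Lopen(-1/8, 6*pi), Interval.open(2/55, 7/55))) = Union({-1/8, 2*sqrt(3)}, Interval.Lopen(2/55, 7/55))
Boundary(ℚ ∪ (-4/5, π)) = (-∞, -4/5] ∪ [π, ∞)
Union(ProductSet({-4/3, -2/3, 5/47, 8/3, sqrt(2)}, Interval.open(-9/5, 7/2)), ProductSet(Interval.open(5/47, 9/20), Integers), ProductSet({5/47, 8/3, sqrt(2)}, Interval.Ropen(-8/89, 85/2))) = Union(ProductSet({5/47, 8/3, sqrt(2)}, Interval.Ropen(-8/89, 85/2)), ProductSet({-4/3, -2/3, 5/47, 8/3, sqrt(2)}, Interval.open(-9/5, 7/2)), ProductSet(Interval.open(5/47, 9/20), Integers))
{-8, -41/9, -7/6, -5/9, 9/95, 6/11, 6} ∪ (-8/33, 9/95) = {-8, -41/9, -7/6, -5/9, 6/11, 6} ∪ (-8/33, 9/95]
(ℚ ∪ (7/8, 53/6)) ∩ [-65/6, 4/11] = ℚ ∩ [-65/6, 4/11]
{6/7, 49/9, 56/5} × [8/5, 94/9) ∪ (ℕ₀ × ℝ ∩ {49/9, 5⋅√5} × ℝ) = {6/7, 49/9, 56/5} × [8/5, 94/9)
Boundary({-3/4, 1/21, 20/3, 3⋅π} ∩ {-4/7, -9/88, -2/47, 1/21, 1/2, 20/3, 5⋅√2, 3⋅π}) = {1/21, 20/3, 3⋅π}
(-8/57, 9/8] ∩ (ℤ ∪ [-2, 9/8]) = (-8/57, 9/8] ∪ {0, 1}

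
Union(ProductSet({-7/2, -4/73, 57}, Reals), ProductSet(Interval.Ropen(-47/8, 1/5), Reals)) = ProductSet(Union({57}, Interval.Ropen(-47/8, 1/5)), Reals)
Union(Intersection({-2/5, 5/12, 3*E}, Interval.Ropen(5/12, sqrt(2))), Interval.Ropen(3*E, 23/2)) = Union({5/12}, Interval.Ropen(3*E, 23/2))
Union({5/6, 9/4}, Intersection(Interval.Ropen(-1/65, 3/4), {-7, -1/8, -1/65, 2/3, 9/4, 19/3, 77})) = {-1/65, 2/3, 5/6, 9/4}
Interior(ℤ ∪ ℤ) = ∅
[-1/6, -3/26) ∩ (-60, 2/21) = [-1/6, -3/26)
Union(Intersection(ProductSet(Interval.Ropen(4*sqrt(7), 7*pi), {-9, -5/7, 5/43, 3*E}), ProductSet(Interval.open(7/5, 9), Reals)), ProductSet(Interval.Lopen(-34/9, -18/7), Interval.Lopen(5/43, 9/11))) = ProductSet(Interval.Lopen(-34/9, -18/7), Interval.Lopen(5/43, 9/11))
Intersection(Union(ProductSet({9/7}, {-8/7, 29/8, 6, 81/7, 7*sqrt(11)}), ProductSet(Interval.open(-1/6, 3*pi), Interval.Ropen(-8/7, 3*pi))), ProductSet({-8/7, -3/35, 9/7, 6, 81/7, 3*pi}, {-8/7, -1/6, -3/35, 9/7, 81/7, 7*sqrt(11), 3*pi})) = Union(ProductSet({9/7}, {-8/7, 81/7, 7*sqrt(11)}), ProductSet({-3/35, 9/7, 6}, {-8/7, -1/6, -3/35, 9/7}))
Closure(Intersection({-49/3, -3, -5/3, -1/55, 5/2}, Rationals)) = {-49/3, -3, -5/3, -1/55, 5/2}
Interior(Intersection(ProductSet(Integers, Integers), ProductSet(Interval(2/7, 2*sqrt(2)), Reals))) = EmptySet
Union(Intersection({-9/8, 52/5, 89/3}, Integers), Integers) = Integers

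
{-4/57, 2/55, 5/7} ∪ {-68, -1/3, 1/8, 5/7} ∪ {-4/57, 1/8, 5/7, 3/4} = {-68, -1/3, -4/57, 2/55, 1/8, 5/7, 3/4}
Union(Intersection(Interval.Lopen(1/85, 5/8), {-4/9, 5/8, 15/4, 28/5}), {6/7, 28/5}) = {5/8, 6/7, 28/5}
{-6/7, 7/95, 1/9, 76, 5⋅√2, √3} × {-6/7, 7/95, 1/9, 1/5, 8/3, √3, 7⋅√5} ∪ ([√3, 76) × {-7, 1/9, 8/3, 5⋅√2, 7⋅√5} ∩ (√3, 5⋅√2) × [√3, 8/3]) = ((√3, 5⋅√2) × {8/3}) ∪ ({-6/7, 7/95, 1/9, 76, 5⋅√2, √3} × {-6/7, 7/95, 1/9, 1/5, 8/3, √3, 7⋅√5})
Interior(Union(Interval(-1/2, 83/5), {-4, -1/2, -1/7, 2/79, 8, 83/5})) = Interval.open(-1/2, 83/5)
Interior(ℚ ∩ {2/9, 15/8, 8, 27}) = ∅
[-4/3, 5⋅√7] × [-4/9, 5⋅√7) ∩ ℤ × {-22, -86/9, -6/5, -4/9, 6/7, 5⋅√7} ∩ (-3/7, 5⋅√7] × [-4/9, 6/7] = {0, 1, …, 13} × {-4/9, 6/7}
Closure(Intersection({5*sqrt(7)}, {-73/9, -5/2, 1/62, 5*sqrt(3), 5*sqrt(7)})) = {5*sqrt(7)}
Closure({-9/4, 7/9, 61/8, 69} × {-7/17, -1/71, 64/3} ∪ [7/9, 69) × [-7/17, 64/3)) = ({7/9, 69} × [-7/17, 64/3]) ∪ ({-9/4, 7/9, 61/8, 69} × {-7/17, -1/71, 64/3}) ∪ ([7/9, 69) × [-7/17, 64/3)) ∪ (({-9/4} ∪ [7/9, 69]) × {-7/17, 64/3})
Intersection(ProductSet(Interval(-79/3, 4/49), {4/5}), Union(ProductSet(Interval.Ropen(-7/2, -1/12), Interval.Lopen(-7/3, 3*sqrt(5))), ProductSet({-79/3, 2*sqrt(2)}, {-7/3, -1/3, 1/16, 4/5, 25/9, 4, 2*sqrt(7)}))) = ProductSet(Union({-79/3}, Interval.Ropen(-7/2, -1/12)), {4/5})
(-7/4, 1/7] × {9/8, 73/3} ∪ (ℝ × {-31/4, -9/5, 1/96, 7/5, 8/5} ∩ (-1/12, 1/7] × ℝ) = ((-7/4, 1/7] × {9/8, 73/3}) ∪ ((-1/12, 1/7] × {-31/4, -9/5, 1/96, 7/5, 8/5})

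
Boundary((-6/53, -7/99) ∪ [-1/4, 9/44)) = {-1/4, 9/44}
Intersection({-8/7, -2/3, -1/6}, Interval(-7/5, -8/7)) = {-8/7}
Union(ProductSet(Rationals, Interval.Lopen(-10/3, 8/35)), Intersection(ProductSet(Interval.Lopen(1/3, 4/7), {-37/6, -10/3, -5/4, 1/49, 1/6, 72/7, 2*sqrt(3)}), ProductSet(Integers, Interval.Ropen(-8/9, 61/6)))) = ProductSet(Rationals, Interval.Lopen(-10/3, 8/35))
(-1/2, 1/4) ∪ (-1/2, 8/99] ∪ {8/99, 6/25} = (-1/2, 1/4)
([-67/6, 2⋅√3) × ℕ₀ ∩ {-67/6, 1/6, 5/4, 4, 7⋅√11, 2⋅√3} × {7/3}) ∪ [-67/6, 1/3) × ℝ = [-67/6, 1/3) × ℝ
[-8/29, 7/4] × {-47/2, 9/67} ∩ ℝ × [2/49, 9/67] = [-8/29, 7/4] × {9/67}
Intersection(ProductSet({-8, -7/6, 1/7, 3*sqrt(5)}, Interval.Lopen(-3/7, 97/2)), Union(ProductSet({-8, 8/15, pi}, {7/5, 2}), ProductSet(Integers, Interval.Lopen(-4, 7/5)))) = ProductSet({-8}, Union({2}, Interval.Lopen(-3/7, 7/5)))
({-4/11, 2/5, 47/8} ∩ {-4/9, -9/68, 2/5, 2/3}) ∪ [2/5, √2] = [2/5, √2]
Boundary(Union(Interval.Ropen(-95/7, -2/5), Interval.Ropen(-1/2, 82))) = {-95/7, 82}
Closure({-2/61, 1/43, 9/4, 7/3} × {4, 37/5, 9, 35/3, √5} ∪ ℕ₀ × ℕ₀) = (ℕ₀ × ℕ₀) ∪ ({-2/61, 1/43, 9/4, 7/3} × {4, 37/5, 9, 35/3, √5})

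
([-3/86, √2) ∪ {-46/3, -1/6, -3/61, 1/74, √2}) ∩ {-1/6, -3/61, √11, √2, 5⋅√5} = {-1/6, -3/61, √2}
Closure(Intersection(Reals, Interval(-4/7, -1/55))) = Interval(-4/7, -1/55)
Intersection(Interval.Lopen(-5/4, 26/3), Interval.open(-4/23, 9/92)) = Interval.open(-4/23, 9/92)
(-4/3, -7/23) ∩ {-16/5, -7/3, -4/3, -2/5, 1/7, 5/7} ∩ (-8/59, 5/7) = ∅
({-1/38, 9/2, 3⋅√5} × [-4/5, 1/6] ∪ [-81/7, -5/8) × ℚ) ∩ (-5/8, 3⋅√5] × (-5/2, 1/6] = {-1/38, 9/2, 3⋅√5} × [-4/5, 1/6]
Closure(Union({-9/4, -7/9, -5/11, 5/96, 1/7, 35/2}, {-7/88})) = {-9/4, -7/9, -5/11, -7/88, 5/96, 1/7, 35/2}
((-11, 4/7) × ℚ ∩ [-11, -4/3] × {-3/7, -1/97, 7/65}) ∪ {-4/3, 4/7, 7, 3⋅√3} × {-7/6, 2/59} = ((-11, -4/3] × {-3/7, -1/97, 7/65}) ∪ ({-4/3, 4/7, 7, 3⋅√3} × {-7/6, 2/59})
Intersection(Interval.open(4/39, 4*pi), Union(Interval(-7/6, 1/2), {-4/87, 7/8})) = Union({7/8}, Interval.Lopen(4/39, 1/2))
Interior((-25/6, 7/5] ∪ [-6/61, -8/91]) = (-25/6, 7/5)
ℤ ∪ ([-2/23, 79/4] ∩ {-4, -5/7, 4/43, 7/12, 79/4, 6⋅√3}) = ℤ ∪ {4/43, 7/12, 79/4, 6⋅√3}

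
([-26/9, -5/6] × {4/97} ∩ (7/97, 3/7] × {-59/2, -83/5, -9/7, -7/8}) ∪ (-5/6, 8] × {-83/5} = (-5/6, 8] × {-83/5}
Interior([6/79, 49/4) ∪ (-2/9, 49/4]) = (-2/9, 49/4)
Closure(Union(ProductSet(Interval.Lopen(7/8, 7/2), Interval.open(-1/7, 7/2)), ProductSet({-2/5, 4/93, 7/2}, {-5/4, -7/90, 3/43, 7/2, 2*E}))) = Union(ProductSet({7/8, 7/2}, Interval(-1/7, 7/2)), ProductSet({-2/5, 4/93, 7/2}, {-5/4, -7/90, 3/43, 7/2, 2*E}), ProductSet(Interval(7/8, 7/2), {-1/7, 7/2}), ProductSet(Interval.Lopen(7/8, 7/2), Interval.open(-1/7, 7/2)))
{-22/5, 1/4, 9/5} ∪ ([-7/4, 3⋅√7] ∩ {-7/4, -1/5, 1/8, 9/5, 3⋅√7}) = {-22/5, -7/4, -1/5, 1/8, 1/4, 9/5, 3⋅√7}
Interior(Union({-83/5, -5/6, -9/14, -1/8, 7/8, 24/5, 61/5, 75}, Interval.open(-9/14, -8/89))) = Interval.open(-9/14, -8/89)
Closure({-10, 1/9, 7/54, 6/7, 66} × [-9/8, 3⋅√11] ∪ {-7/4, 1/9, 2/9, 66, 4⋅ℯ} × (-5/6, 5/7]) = ({-7/4, 1/9, 2/9, 66, 4⋅ℯ} × [-5/6, 5/7]) ∪ ({-10, 1/9, 7/54, 6/7, 66} × [-9/8, 3⋅√11])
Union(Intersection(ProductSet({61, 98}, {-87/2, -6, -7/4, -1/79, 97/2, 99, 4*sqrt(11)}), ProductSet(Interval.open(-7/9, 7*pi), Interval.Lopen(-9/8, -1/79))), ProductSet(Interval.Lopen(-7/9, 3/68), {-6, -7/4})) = ProductSet(Interval.Lopen(-7/9, 3/68), {-6, -7/4})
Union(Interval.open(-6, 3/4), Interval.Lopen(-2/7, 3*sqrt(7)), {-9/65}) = Interval.Lopen(-6, 3*sqrt(7))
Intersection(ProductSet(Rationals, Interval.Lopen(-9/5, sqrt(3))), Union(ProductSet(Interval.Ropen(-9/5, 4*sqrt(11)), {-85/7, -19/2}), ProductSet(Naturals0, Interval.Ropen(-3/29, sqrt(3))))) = ProductSet(Naturals0, Interval.Ropen(-3/29, sqrt(3)))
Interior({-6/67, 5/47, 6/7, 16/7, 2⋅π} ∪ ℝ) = ℝ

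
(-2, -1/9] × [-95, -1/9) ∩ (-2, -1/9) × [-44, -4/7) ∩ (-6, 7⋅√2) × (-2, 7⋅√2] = (-2, -1/9) × (-2, -4/7)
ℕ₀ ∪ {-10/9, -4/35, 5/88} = {-10/9, -4/35, 5/88} ∪ ℕ₀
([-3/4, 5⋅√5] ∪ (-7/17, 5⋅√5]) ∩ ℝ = [-3/4, 5⋅√5]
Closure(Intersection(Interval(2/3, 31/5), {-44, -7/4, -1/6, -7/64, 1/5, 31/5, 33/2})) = {31/5}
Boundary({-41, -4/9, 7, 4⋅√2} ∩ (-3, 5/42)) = {-4/9}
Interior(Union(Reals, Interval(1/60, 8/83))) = Interval(-oo, oo)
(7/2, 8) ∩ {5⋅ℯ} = ∅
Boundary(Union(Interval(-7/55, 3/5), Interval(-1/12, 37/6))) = {-7/55, 37/6}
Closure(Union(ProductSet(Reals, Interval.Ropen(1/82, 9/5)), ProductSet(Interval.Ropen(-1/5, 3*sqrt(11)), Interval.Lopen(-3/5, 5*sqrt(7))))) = Union(ProductSet({-1/5, 3*sqrt(11)}, Union(Interval(-3/5, 1/82), Interval(9/5, 5*sqrt(7)))), ProductSet(Interval(-1/5, 3*sqrt(11)), {-3/5, 5*sqrt(7)}), ProductSet(Interval.Ropen(-1/5, 3*sqrt(11)), Interval.Lopen(-3/5, 5*sqrt(7))), ProductSet(Reals, Interval.Ropen(1/82, 9/5)), ProductSet(Union(Interval(-oo, -1/5), Interval(3*sqrt(11), oo)), {1/82, 9/5}))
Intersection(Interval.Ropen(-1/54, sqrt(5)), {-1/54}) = {-1/54}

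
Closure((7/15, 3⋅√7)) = [7/15, 3⋅√7]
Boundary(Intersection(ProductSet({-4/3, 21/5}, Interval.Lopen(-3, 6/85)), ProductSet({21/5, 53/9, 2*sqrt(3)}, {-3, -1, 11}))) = ProductSet({21/5}, {-1})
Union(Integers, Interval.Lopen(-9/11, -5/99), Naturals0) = Union(Integers, Interval.Lopen(-9/11, -5/99))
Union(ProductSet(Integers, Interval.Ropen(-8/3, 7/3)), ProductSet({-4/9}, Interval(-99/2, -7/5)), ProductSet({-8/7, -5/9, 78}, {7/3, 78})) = Union(ProductSet({-4/9}, Interval(-99/2, -7/5)), ProductSet({-8/7, -5/9, 78}, {7/3, 78}), ProductSet(Integers, Interval.Ropen(-8/3, 7/3)))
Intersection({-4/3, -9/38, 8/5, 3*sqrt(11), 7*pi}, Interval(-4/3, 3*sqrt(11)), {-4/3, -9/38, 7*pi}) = {-4/3, -9/38}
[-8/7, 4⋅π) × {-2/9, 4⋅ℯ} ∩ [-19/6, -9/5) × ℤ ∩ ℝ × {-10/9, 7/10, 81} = ∅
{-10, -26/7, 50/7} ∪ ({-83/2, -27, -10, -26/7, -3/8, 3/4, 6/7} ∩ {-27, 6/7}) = {-27, -10, -26/7, 6/7, 50/7}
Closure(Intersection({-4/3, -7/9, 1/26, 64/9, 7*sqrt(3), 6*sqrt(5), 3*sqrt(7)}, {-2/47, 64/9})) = {64/9}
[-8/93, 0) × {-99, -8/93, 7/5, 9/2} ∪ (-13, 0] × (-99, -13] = ((-13, 0] × (-99, -13]) ∪ ([-8/93, 0) × {-99, -8/93, 7/5, 9/2})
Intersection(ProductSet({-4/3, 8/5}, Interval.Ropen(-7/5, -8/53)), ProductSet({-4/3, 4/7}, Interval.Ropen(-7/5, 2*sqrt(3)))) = ProductSet({-4/3}, Interval.Ropen(-7/5, -8/53))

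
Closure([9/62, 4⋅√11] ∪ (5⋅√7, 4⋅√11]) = [9/62, 4⋅√11]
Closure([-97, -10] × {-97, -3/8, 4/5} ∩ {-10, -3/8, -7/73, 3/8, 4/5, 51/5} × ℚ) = {-10} × {-97, -3/8, 4/5}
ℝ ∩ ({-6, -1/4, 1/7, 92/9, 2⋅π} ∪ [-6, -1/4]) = [-6, -1/4] ∪ {1/7, 92/9, 2⋅π}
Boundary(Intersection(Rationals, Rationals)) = Reals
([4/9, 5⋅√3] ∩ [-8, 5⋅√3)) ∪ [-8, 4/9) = [-8, 5⋅√3)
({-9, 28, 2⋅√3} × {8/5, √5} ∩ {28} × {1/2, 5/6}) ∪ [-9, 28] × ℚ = [-9, 28] × ℚ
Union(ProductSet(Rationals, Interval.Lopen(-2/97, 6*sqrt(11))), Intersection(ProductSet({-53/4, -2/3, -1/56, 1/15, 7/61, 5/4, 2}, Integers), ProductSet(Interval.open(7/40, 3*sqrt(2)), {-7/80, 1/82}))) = ProductSet(Rationals, Interval.Lopen(-2/97, 6*sqrt(11)))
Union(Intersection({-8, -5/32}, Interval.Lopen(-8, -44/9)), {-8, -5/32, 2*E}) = {-8, -5/32, 2*E}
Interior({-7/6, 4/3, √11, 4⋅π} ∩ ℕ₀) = ∅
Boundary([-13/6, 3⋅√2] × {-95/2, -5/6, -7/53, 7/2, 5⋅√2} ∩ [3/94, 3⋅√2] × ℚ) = [3/94, 3⋅√2] × {-95/2, -5/6, -7/53, 7/2}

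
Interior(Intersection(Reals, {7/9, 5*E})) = EmptySet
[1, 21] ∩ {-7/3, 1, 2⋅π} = {1, 2⋅π}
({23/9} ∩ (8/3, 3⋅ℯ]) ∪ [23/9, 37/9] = [23/9, 37/9]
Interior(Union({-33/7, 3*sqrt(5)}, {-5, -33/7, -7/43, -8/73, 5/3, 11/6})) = EmptySet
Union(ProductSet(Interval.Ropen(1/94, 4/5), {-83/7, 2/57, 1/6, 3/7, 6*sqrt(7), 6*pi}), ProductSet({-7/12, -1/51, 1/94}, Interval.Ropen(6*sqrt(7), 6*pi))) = Union(ProductSet({-7/12, -1/51, 1/94}, Interval.Ropen(6*sqrt(7), 6*pi)), ProductSet(Interval.Ropen(1/94, 4/5), {-83/7, 2/57, 1/6, 3/7, 6*sqrt(7), 6*pi}))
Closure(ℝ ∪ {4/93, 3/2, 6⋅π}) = ℝ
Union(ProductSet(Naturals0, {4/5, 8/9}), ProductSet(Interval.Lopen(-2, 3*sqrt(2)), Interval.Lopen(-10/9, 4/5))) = Union(ProductSet(Interval.Lopen(-2, 3*sqrt(2)), Interval.Lopen(-10/9, 4/5)), ProductSet(Naturals0, {4/5, 8/9}))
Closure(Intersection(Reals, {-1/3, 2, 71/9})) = {-1/3, 2, 71/9}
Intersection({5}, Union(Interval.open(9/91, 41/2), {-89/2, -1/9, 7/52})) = {5}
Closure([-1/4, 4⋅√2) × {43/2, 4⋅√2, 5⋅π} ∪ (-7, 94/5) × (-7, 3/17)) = ({-7, 94/5} × [-7, 3/17]) ∪ ([-7, 94/5] × {-7, 3/17}) ∪ ((-7, 94/5) × (-7, 3/17)) ∪ ([-1/4, 4⋅√2] × {43/2, 4⋅√2, 5⋅π})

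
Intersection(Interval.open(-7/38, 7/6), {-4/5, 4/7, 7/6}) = {4/7}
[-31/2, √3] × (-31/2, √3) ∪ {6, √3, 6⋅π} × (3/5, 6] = ({6, √3, 6⋅π} × (3/5, 6]) ∪ ([-31/2, √3] × (-31/2, √3))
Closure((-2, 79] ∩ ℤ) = {-1, 0, …, 79}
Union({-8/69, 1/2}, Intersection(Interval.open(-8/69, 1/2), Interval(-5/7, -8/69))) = {-8/69, 1/2}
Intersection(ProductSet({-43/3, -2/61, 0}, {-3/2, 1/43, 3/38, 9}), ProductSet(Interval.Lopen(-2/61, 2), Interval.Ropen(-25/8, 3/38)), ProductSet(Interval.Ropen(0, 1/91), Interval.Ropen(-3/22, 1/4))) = ProductSet({0}, {1/43})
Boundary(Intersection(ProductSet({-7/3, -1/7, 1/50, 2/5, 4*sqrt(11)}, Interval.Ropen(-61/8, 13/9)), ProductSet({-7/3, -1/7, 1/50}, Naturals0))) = ProductSet({-7/3, -1/7, 1/50}, Range(0, 2, 1))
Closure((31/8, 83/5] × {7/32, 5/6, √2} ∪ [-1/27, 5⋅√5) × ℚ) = ([-1/27, 5⋅√5] × ℝ) ∪ ([31/8, 83/5] × {7/32, 5/6, √2})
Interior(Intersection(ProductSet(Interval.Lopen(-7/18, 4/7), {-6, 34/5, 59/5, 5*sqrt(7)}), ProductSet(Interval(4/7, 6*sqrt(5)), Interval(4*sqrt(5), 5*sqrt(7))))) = EmptySet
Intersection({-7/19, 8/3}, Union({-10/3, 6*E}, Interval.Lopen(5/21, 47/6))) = {8/3}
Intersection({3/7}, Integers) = EmptySet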